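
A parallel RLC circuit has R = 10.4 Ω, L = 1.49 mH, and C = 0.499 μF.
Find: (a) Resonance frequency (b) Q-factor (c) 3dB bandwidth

Step 1 — Resonance: ω₀ = 1/√(LC) = 1/√(0.00149·4.99e-07) = 3.667e+04 rad/s.
Step 2 — f₀ = ω₀/(2π) = 5837 Hz.
Step 3 — Parallel Q: Q = R/(ω₀L) = 10.4/(3.667e+04·0.00149) = 0.1903.
Step 4 — Bandwidth: Δω = ω₀/Q = 1.927e+05 rad/s; BW = Δω/(2π) = 3.067e+04 Hz.

(a) f₀ = 5837 Hz  (b) Q = 0.1903  (c) BW = 3.067e+04 Hz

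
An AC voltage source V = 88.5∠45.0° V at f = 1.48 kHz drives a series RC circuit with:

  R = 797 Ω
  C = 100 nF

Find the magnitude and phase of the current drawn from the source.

Step 1 — Angular frequency: ω = 2π·f = 2π·1480 = 9299 rad/s.
Step 2 — Component impedances:
  R: Z = R = 797 Ω
  C: Z = 1/(jωC) = -j/(ω·C) = 0 - j1075 Ω
Step 3 — Series combination: Z_total = R + C = 797 - j1075 Ω = 1339∠-53.5° Ω.
Step 4 — Source phasor: V = 88.5∠45.0° V = 62.58 + j62.58 V.
Step 5 — Ohm's law: I = V / Z_total = (62.58 + j62.58) / (797 - j1075) = -0.009723 + j0.0654 A.
Step 6 — Convert to polar: |I| = 0.06612 A, ∠I = 98.5°.

I = 0.06612∠98.5° A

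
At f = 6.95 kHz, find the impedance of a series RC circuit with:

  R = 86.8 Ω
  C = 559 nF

Step 1 — Angular frequency: ω = 2π·f = 2π·6950 = 4.367e+04 rad/s.
Step 2 — Component impedances:
  R: Z = R = 86.8 Ω
  C: Z = 1/(jωC) = -j/(ω·C) = 0 - j40.97 Ω
Step 3 — Series combination: Z_total = R + C = 86.8 - j40.97 Ω = 95.98∠-25.3° Ω.

Z = 86.8 - j40.97 Ω = 95.98∠-25.3° Ω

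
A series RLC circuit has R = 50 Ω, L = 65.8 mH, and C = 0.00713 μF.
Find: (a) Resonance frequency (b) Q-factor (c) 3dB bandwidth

Step 1 — Resonance: ω₀ = 1/√(LC) = 1/√(0.0658·7.13e-09) = 4.617e+04 rad/s.
Step 2 — f₀ = ω₀/(2π) = 7348 Hz.
Step 3 — Series Q: Q = ω₀L/R = 4.617e+04·0.0658/50 = 60.76.
Step 4 — Bandwidth: Δω = ω₀/Q = 759.9 rad/s; BW = Δω/(2π) = 120.9 Hz.

(a) f₀ = 7348 Hz  (b) Q = 60.76  (c) BW = 120.9 Hz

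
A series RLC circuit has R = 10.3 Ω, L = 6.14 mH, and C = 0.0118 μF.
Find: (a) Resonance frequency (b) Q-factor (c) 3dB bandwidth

Step 1 — Resonance condition Im(Z)=0 gives ω₀ = 1/√(LC).
Step 2 — ω₀ = 1/√(0.00614·1.18e-08) = 1.175e+05 rad/s.
Step 3 — f₀ = ω₀/(2π) = 1.87e+04 Hz.
Step 4 — Series Q: Q = ω₀L/R = 1.175e+05·0.00614/10.3 = 70.03.
Step 5 — 3dB bandwidth: Δω = ω₀/Q = 1678 rad/s; BW = Δω/(2π) = 267 Hz.

(a) f₀ = 1.87e+04 Hz  (b) Q = 70.03  (c) BW = 267 Hz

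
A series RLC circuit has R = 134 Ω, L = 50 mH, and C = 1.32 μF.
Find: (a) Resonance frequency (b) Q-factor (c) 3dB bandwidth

Step 1 — Resonance: ω₀ = 1/√(LC) = 1/√(0.05·1.32e-06) = 3892 rad/s.
Step 2 — f₀ = ω₀/(2π) = 619.5 Hz.
Step 3 — Series Q: Q = ω₀L/R = 3892·0.05/134 = 1.452.
Step 4 — Bandwidth: Δω = ω₀/Q = 2680 rad/s; BW = Δω/(2π) = 426.5 Hz.

(a) f₀ = 619.5 Hz  (b) Q = 1.452  (c) BW = 426.5 Hz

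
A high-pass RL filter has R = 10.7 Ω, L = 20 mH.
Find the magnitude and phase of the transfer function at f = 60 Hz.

Step 1 — Angular frequency: ω = 2π·60 = 377 rad/s.
Step 2 — Transfer function: H(jω) = jωL/(R + jωL).
Step 3 — Numerator jωL = j·7.54; denominator R + jωL = 10.7 + j7.54.
Step 4 — H = 0.3318 + j0.4709.
Step 5 — Magnitude: |H| = 0.576 (-4.8 dB); phase: φ = 54.8°.

|H| = 0.576 (-4.8 dB), φ = 54.8°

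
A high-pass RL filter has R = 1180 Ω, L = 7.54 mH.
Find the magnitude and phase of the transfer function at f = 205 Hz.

Step 1 — Angular frequency: ω = 2π·205 = 1288 rad/s.
Step 2 — Transfer function: H(jω) = jωL/(R + jωL).
Step 3 — Numerator jωL = j·9.712; denominator R + jωL = 1180 + j9.712.
Step 4 — H = 6.774e-05 + j0.00823.
Step 5 — Magnitude: |H| = 0.00823 (-41.7 dB); phase: φ = 89.5°.

|H| = 0.00823 (-41.7 dB), φ = 89.5°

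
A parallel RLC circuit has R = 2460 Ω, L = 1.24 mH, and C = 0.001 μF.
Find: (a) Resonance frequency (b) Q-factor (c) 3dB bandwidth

Step 1 — Resonance: ω₀ = 1/√(LC) = 1/√(0.00124·1e-09) = 8.98e+05 rad/s.
Step 2 — f₀ = ω₀/(2π) = 1.429e+05 Hz.
Step 3 — Parallel Q: Q = R/(ω₀L) = 2460/(8.98e+05·0.00124) = 2.209.
Step 4 — Bandwidth: Δω = ω₀/Q = 4.065e+05 rad/s; BW = Δω/(2π) = 6.47e+04 Hz.

(a) f₀ = 1.429e+05 Hz  (b) Q = 2.209  (c) BW = 6.47e+04 Hz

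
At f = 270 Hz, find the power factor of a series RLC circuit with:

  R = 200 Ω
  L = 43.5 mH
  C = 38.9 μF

Step 1 — Angular frequency: ω = 2π·f = 2π·270 = 1696 rad/s.
Step 2 — Component impedances:
  R: Z = R = 200 Ω
  L: Z = jωL = j·1696·0.0435 = 0 + j73.8 Ω
  C: Z = 1/(jωC) = -j/(ω·C) = 0 - j15.15 Ω
Step 3 — Series combination: Z_total = R + L + C = 200 + j58.64 Ω = 208.4∠16.3° Ω.
Step 4 — Power factor: PF = cos(φ) = Re(Z)/|Z| = 200/208.42 = 0.9596.
Step 5 — Type: Im(Z) = 58.64 ⇒ lagging (phase φ = 16.3°).

PF = 0.9596 (lagging, φ = 16.3°)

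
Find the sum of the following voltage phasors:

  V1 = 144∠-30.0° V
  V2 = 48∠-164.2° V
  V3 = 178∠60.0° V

Step 1 — Convert each phasor to rectangular form:
  V1 = 144·(cos(-30.0°) + j·sin(-30.0°)) = 124.7 - j72 V
  V2 = 48·(cos(-164.2°) + j·sin(-164.2°)) = -46.19 - j13.07 V
  V3 = 178·(cos(60.0°) + j·sin(60.0°)) = 89 + j154.2 V
Step 2 — Sum components: V_total = 167.5 + j69.08 V.
Step 3 — Convert to polar: |V_total| = 181.2 V, ∠V_total = 22.4°.

V_total = 181.2∠22.4° V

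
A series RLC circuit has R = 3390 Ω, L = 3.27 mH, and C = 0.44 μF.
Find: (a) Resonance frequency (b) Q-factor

Step 1 — Resonance condition Im(Z)=0 gives ω₀ = 1/√(LC).
Step 2 — ω₀ = 1/√(0.00327·4.4e-07) = 2.636e+04 rad/s.
Step 3 — f₀ = ω₀/(2π) = 4196 Hz.
Step 4 — Series Q: Q = ω₀L/R = 2.636e+04·0.00327/3390 = 0.02543.

(a) f₀ = 4196 Hz  (b) Q = 0.02543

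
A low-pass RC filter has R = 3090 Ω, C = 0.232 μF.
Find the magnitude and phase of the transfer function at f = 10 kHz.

Step 1 — Angular frequency: ω = 2π·1e+04 = 6.283e+04 rad/s.
Step 2 — Transfer function: H(jω) = 1/(1 + jωRC).
Step 3 — Denominator: 1 + jωRC = 1 + j·6.283e+04·3090·2.32e-07 = 1 + j45.04.
Step 4 — H = 0.0004926 - j0.02219.
Step 5 — Magnitude: |H| = 0.0222 (-33.1 dB); phase: φ = -88.7°.

|H| = 0.0222 (-33.1 dB), φ = -88.7°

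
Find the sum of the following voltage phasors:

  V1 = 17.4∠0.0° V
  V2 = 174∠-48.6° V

Step 1 — Convert each phasor to rectangular form:
  V1 = 17.4·(cos(0.0°) + j·sin(0.0°)) = 17.4 V
  V2 = 174·(cos(-48.6°) + j·sin(-48.6°)) = 115.1 - j130.5 V
Step 2 — Sum components: V_total = 132.5 - j130.5 V.
Step 3 — Convert to polar: |V_total| = 186 V, ∠V_total = -44.6°.

V_total = 186∠-44.6° V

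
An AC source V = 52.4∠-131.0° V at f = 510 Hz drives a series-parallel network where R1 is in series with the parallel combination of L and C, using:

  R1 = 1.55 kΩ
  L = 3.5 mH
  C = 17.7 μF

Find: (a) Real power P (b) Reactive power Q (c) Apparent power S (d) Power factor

Step 1 — Angular frequency: ω = 2π·f = 2π·510 = 3204 rad/s.
Step 2 — Component impedances:
  R1: Z = R = 1550 Ω
  L: Z = jωL = j·3204·0.0035 = 0 + j11.22 Ω
  C: Z = 1/(jωC) = -j/(ω·C) = 0 - j17.63 Ω
Step 3 — Parallel branch: L || C = 1/(1/L + 1/C) = 0 + j30.82 Ω.
Step 4 — Series with R1: Z_total = R1 + (L || C) = 1550 + j30.82 Ω = 1550∠1.1° Ω.
Step 5 — Source phasor: V = 52.4∠-131.0° V = -34.38 - j39.55 V.
Step 6 — Current: I = V / Z = -0.02268 - j0.02506 A = 0.0338∠-132.1° A.
Step 7 — Complex power: S = V·I* = 1.771 + j0.03521 VA.
Step 8 — Real power: P = Re(S) = 1.771 W.
Step 9 — Reactive power: Q = Im(S) = 0.03521 VAR.
Step 10 — Apparent power: |S| = 1.771 VA.
Step 11 — Power factor: PF = P/|S| = 0.9998 (lagging).

(a) P = 1.771 W  (b) Q = 0.03521 VAR  (c) S = 1.771 VA  (d) PF = 0.9998 (lagging)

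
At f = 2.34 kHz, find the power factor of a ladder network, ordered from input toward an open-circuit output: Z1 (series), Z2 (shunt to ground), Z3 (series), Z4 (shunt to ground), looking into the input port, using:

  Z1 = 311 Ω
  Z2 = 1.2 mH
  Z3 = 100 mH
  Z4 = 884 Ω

Step 1 — Angular frequency: ω = 2π·f = 2π·2340 = 1.47e+04 rad/s.
Step 2 — Component impedances:
  Z1: Z = R = 311 Ω
  Z2: Z = jωL = j·1.47e+04·0.0012 = 0 + j17.64 Ω
  Z3: Z = jωL = j·1.47e+04·0.1 = 0 + j1470 Ω
  Z4: Z = R = 884 Ω
Step 3 — Ladder network (open output): work backward from the far end, alternating series and parallel combinations. Z_in = 311.1 + j17.49 Ω = 311.6∠3.2° Ω.
Step 4 — Power factor: PF = cos(φ) = Re(Z)/|Z| = 311.1/311.6 = 0.9984.
Step 5 — Type: Im(Z) = 17.49 ⇒ lagging (phase φ = 3.2°).

PF = 0.9984 (lagging, φ = 3.2°)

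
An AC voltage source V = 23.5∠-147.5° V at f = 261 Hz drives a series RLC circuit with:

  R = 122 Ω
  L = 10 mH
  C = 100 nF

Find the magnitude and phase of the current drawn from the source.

Step 1 — Angular frequency: ω = 2π·f = 2π·261 = 1640 rad/s.
Step 2 — Component impedances:
  R: Z = R = 122 Ω
  L: Z = jωL = j·1640·0.01 = 0 + j16.4 Ω
  C: Z = 1/(jωC) = -j/(ω·C) = 0 - j6098 Ω
Step 3 — Series combination: Z_total = R + L + C = 122 - j6081 Ω = 6083∠-88.9° Ω.
Step 4 — Source phasor: V = 23.5∠-147.5° V = -19.82 - j12.63 V.
Step 5 — Ohm's law: I = V / Z_total = (-19.82 - j12.63) / (122 - j6081) = 0.00201 - j0.003299 A.
Step 6 — Convert to polar: |I| = 0.003863 A, ∠I = -58.6°.

I = 0.003863∠-58.6° A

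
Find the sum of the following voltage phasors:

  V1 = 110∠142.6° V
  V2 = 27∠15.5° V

Step 1 — Convert each phasor to rectangular form:
  V1 = 110·(cos(142.6°) + j·sin(142.6°)) = -87.39 + j66.81 V
  V2 = 27·(cos(15.5°) + j·sin(15.5°)) = 26.02 + j7.215 V
Step 2 — Sum components: V_total = -61.37 + j74.03 V.
Step 3 — Convert to polar: |V_total| = 96.16 V, ∠V_total = 129.7°.

V_total = 96.16∠129.7° V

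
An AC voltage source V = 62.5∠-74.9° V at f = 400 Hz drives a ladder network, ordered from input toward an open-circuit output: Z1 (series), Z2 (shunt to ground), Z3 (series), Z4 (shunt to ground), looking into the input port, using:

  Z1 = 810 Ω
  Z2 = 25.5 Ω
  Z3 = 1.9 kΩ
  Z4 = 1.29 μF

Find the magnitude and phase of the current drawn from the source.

Step 1 — Angular frequency: ω = 2π·f = 2π·400 = 2513 rad/s.
Step 2 — Component impedances:
  Z1: Z = R = 810 Ω
  Z2: Z = R = 25.5 Ω
  Z3: Z = R = 1900 Ω
  Z4: Z = 1/(jωC) = -j/(ω·C) = 0 - j308.4 Ω
Step 3 — Ladder network (open output): work backward from the far end, alternating series and parallel combinations. Z_in = 835.2 - j0.05274 Ω = 835.2∠-0.0° Ω.
Step 4 — Source phasor: V = 62.5∠-74.9° V = 16.28 - j60.34 V.
Step 5 — Ohm's law: I = V / Z_total = (16.28 - j60.34) / (835.2 - j0.05274) = 0.0195 - j0.07225 A.
Step 6 — Convert to polar: |I| = 0.07483 A, ∠I = -74.9°.

I = 0.07483∠-74.9° A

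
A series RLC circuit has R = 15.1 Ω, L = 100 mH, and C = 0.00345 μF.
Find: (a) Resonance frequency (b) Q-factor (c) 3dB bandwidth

Step 1 — Resonance: ω₀ = 1/√(LC) = 1/√(0.1·3.45e-09) = 5.384e+04 rad/s.
Step 2 — f₀ = ω₀/(2π) = 8569 Hz.
Step 3 — Series Q: Q = ω₀L/R = 5.384e+04·0.1/15.1 = 356.5.
Step 4 — Bandwidth: Δω = ω₀/Q = 151 rad/s; BW = Δω/(2π) = 24.03 Hz.

(a) f₀ = 8569 Hz  (b) Q = 356.5  (c) BW = 24.03 Hz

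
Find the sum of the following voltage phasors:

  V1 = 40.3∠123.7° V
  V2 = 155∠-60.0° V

Step 1 — Convert each phasor to rectangular form:
  V1 = 40.3·(cos(123.7°) + j·sin(123.7°)) = -22.36 + j33.53 V
  V2 = 155·(cos(-60.0°) + j·sin(-60.0°)) = 77.5 - j134.2 V
Step 2 — Sum components: V_total = 55.14 - j100.7 V.
Step 3 — Convert to polar: |V_total| = 114.8 V, ∠V_total = -61.3°.

V_total = 114.8∠-61.3° V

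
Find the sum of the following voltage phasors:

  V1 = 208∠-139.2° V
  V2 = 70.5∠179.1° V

Step 1 — Convert each phasor to rectangular form:
  V1 = 208·(cos(-139.2°) + j·sin(-139.2°)) = -157.5 - j135.9 V
  V2 = 70.5·(cos(179.1°) + j·sin(179.1°)) = -70.49 + j1.107 V
Step 2 — Sum components: V_total = -227.9 - j134.8 V.
Step 3 — Convert to polar: |V_total| = 264.8 V, ∠V_total = -149.4°.

V_total = 264.8∠-149.4° V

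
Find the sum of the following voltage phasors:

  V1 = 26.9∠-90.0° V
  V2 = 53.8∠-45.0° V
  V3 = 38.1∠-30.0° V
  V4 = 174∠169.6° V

Step 1 — Convert each phasor to rectangular form:
  V1 = 26.9·(cos(-90.0°) + j·sin(-90.0°)) = 0 - j26.9 V
  V2 = 53.8·(cos(-45.0°) + j·sin(-45.0°)) = 38.04 - j38.04 V
  V3 = 38.1·(cos(-30.0°) + j·sin(-30.0°)) = 33 - j19.05 V
  V4 = 174·(cos(169.6°) + j·sin(169.6°)) = -171.1 + j31.41 V
Step 2 — Sum components: V_total = -100.1 - j52.58 V.
Step 3 — Convert to polar: |V_total| = 113.1 V, ∠V_total = -152.3°.

V_total = 113.1∠-152.3° V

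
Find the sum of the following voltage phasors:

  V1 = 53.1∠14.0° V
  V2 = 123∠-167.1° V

Step 1 — Convert each phasor to rectangular form:
  V1 = 53.1·(cos(14.0°) + j·sin(14.0°)) = 51.52 + j12.85 V
  V2 = 123·(cos(-167.1°) + j·sin(-167.1°)) = -119.9 - j27.46 V
Step 2 — Sum components: V_total = -68.37 - j14.61 V.
Step 3 — Convert to polar: |V_total| = 69.92 V, ∠V_total = -167.9°.

V_total = 69.92∠-167.9° V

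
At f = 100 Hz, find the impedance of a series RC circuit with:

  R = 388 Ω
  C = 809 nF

Step 1 — Angular frequency: ω = 2π·f = 2π·100 = 628.3 rad/s.
Step 2 — Component impedances:
  R: Z = R = 388 Ω
  C: Z = 1/(jωC) = -j/(ω·C) = 0 - j1967 Ω
Step 3 — Series combination: Z_total = R + C = 388 - j1967 Ω = 2005∠-78.8° Ω.

Z = 388 - j1967 Ω = 2005∠-78.8° Ω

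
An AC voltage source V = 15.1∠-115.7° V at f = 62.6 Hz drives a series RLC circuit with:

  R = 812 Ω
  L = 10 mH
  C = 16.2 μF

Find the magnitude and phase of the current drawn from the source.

Step 1 — Angular frequency: ω = 2π·f = 2π·62.6 = 393.3 rad/s.
Step 2 — Component impedances:
  R: Z = R = 812 Ω
  L: Z = jωL = j·393.3·0.01 = 0 + j3.933 Ω
  C: Z = 1/(jωC) = -j/(ω·C) = 0 - j156.9 Ω
Step 3 — Series combination: Z_total = R + L + C = 812 - j153 Ω = 826.3∠-10.7° Ω.
Step 4 — Source phasor: V = 15.1∠-115.7° V = -6.548 - j13.61 V.
Step 5 — Ohm's law: I = V / Z_total = (-6.548 - j13.61) / (812 - j153) = -0.004739 - j0.01765 A.
Step 6 — Convert to polar: |I| = 0.01827 A, ∠I = -105.0°.

I = 0.01827∠-105.0° A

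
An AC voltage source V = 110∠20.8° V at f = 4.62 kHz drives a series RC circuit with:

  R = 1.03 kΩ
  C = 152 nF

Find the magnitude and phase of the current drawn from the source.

Step 1 — Angular frequency: ω = 2π·f = 2π·4620 = 2.903e+04 rad/s.
Step 2 — Component impedances:
  R: Z = R = 1030 Ω
  C: Z = 1/(jωC) = -j/(ω·C) = 0 - j226.6 Ω
Step 3 — Series combination: Z_total = R + C = 1030 - j226.6 Ω = 1055∠-12.4° Ω.
Step 4 — Source phasor: V = 110∠20.8° V = 102.8 + j39.06 V.
Step 5 — Ohm's law: I = V / Z_total = (102.8 + j39.06) / (1030 - j226.6) = 0.08727 + j0.05713 A.
Step 6 — Convert to polar: |I| = 0.1043 A, ∠I = 33.2°.

I = 0.1043∠33.2° A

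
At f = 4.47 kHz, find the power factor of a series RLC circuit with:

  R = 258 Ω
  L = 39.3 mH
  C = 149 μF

Step 1 — Angular frequency: ω = 2π·f = 2π·4470 = 2.809e+04 rad/s.
Step 2 — Component impedances:
  R: Z = R = 258 Ω
  L: Z = jωL = j·2.809e+04·0.0393 = 0 + j1104 Ω
  C: Z = 1/(jωC) = -j/(ω·C) = 0 - j0.239 Ω
Step 3 — Series combination: Z_total = R + L + C = 258 + j1104 Ω = 1133∠76.8° Ω.
Step 4 — Power factor: PF = cos(φ) = Re(Z)/|Z| = 258/1133 = 0.2277.
Step 5 — Type: Im(Z) = 1104 ⇒ lagging (phase φ = 76.8°).

PF = 0.2277 (lagging, φ = 76.8°)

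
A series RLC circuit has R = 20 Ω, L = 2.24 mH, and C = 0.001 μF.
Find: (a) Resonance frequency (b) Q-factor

Step 1 — Resonance condition Im(Z)=0 gives ω₀ = 1/√(LC).
Step 2 — ω₀ = 1/√(0.00224·1e-09) = 6.682e+05 rad/s.
Step 3 — f₀ = ω₀/(2π) = 1.063e+05 Hz.
Step 4 — Series Q: Q = ω₀L/R = 6.682e+05·0.00224/20 = 74.83.

(a) f₀ = 1.063e+05 Hz  (b) Q = 74.83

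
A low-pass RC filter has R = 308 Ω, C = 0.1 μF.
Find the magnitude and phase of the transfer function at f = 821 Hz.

Step 1 — Angular frequency: ω = 2π·821 = 5158 rad/s.
Step 2 — Transfer function: H(jω) = 1/(1 + jωRC).
Step 3 — Denominator: 1 + jωRC = 1 + j·5158·308·1e-07 = 1 + j0.1589.
Step 4 — H = 0.9754 - j0.155.
Step 5 — Magnitude: |H| = 0.9876 (-0.1 dB); phase: φ = -9.0°.

|H| = 0.9876 (-0.1 dB), φ = -9.0°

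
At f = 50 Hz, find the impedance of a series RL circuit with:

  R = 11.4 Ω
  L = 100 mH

Step 1 — Angular frequency: ω = 2π·f = 2π·50 = 314.2 rad/s.
Step 2 — Component impedances:
  R: Z = R = 11.4 Ω
  L: Z = jωL = j·314.2·0.1 = 0 + j31.42 Ω
Step 3 — Series combination: Z_total = R + L = 11.4 + j31.42 Ω = 33.42∠70.1° Ω.

Z = 11.4 + j31.42 Ω = 33.42∠70.1° Ω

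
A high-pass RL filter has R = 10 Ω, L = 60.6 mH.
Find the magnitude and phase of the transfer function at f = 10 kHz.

Step 1 — Angular frequency: ω = 2π·1e+04 = 6.283e+04 rad/s.
Step 2 — Transfer function: H(jω) = jωL/(R + jωL).
Step 3 — Numerator jωL = j·3808; denominator R + jωL = 10 + j3808.
Step 4 — H = 1 + j0.002626.
Step 5 — Magnitude: |H| = 1 (-0.0 dB); phase: φ = 0.2°.

|H| = 1 (-0.0 dB), φ = 0.2°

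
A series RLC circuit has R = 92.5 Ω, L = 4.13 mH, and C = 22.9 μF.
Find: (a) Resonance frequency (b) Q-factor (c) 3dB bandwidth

Step 1 — Resonance: ω₀ = 1/√(LC) = 1/√(0.00413·2.29e-05) = 3252 rad/s.
Step 2 — f₀ = ω₀/(2π) = 517.5 Hz.
Step 3 — Series Q: Q = ω₀L/R = 3252·0.00413/92.5 = 0.1452.
Step 4 — Bandwidth: Δω = ω₀/Q = 2.24e+04 rad/s; BW = Δω/(2π) = 3565 Hz.

(a) f₀ = 517.5 Hz  (b) Q = 0.1452  (c) BW = 3565 Hz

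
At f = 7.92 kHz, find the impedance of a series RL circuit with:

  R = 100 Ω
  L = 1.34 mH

Step 1 — Angular frequency: ω = 2π·f = 2π·7920 = 4.976e+04 rad/s.
Step 2 — Component impedances:
  R: Z = R = 100 Ω
  L: Z = jωL = j·4.976e+04·0.00134 = 0 + j66.68 Ω
Step 3 — Series combination: Z_total = R + L = 100 + j66.68 Ω = 120.2∠33.7° Ω.

Z = 100 + j66.68 Ω = 120.2∠33.7° Ω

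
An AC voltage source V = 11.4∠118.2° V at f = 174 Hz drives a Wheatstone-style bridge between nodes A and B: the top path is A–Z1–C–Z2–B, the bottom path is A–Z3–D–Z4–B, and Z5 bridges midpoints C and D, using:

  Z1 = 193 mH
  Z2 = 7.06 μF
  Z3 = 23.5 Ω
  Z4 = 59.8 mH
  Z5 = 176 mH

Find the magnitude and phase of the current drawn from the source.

Step 1 — Angular frequency: ω = 2π·f = 2π·174 = 1093 rad/s.
Step 2 — Component impedances:
  Z1: Z = jωL = j·1093·0.193 = 0 + j211 Ω
  Z2: Z = 1/(jωC) = -j/(ω·C) = 0 - j129.6 Ω
  Z3: Z = R = 23.5 Ω
  Z4: Z = jωL = j·1093·0.0598 = 0 + j65.38 Ω
  Z5: Z = jωL = j·1093·0.176 = 0 + j192.4 Ω
Step 3 — Bridge requires nodal analysis (the Z5 bridge couples midpoints C and D, so the two paths cannot be reduced to a simple series/parallel combination). Setting node B to ground and injecting 1 A at node A, the 3-node admittance system at A, C, D solves to V_A = Z_AB = 0.4724 - j51.76 Ω = 51.76∠-89.5° Ω.
Step 4 — Source phasor: V = 11.4∠118.2° V = -5.387 + j10.05 V.
Step 5 — Ohm's law: I = V / Z_total = (-5.387 + j10.05) / (0.4724 - j51.76) = -0.195 - j0.1023 A.
Step 6 — Convert to polar: |I| = 0.2202 A, ∠I = -152.3°.

I = 0.2202∠-152.3° A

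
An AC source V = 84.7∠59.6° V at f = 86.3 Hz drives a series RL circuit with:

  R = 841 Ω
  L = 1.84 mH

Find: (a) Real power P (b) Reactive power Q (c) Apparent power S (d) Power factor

Step 1 — Angular frequency: ω = 2π·f = 2π·86.3 = 542.2 rad/s.
Step 2 — Component impedances:
  R: Z = R = 841 Ω
  L: Z = jωL = j·542.2·0.00184 = 0 + j0.9977 Ω
Step 3 — Series combination: Z_total = R + L = 841 + j0.9977 Ω = 841∠0.1° Ω.
Step 4 — Source phasor: V = 84.7∠59.6° V = 42.86 + j73.05 V.
Step 5 — Current: I = V / Z = 0.05107 + j0.08681 A = 0.1007∠59.5° A.
Step 6 — Complex power: S = V·I* = 8.53 + j0.01012 VA.
Step 7 — Real power: P = Re(S) = 8.53 W.
Step 8 — Reactive power: Q = Im(S) = 0.01012 VAR.
Step 9 — Apparent power: |S| = 8.53 VA.
Step 10 — Power factor: PF = P/|S| = 1 (lagging).

(a) P = 8.53 W  (b) Q = 0.01012 VAR  (c) S = 8.53 VA  (d) PF = 1 (lagging)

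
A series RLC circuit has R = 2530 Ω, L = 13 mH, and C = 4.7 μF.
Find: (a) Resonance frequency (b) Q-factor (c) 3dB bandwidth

Step 1 — Resonance condition Im(Z)=0 gives ω₀ = 1/√(LC).
Step 2 — ω₀ = 1/√(0.013·4.7e-06) = 4046 rad/s.
Step 3 — f₀ = ω₀/(2π) = 643.9 Hz.
Step 4 — Series Q: Q = ω₀L/R = 4046·0.013/2530 = 0.02079.
Step 5 — 3dB bandwidth: Δω = ω₀/Q = 1.946e+05 rad/s; BW = Δω/(2π) = 3.097e+04 Hz.

(a) f₀ = 643.9 Hz  (b) Q = 0.02079  (c) BW = 3.097e+04 Hz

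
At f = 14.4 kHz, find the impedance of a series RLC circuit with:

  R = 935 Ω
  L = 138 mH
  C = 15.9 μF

Step 1 — Angular frequency: ω = 2π·f = 2π·1.44e+04 = 9.048e+04 rad/s.
Step 2 — Component impedances:
  R: Z = R = 935 Ω
  L: Z = jωL = j·9.048e+04·0.138 = 0 + j1.249e+04 Ω
  C: Z = 1/(jωC) = -j/(ω·C) = 0 - j0.6951 Ω
Step 3 — Series combination: Z_total = R + L + C = 935 + j1.249e+04 Ω = 1.252e+04∠85.7° Ω.

Z = 935 + j1.249e+04 Ω = 1.252e+04∠85.7° Ω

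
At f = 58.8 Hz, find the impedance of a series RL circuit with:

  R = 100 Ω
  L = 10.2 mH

Step 1 — Angular frequency: ω = 2π·f = 2π·58.8 = 369.5 rad/s.
Step 2 — Component impedances:
  R: Z = R = 100 Ω
  L: Z = jωL = j·369.5·0.0102 = 0 + j3.768 Ω
Step 3 — Series combination: Z_total = R + L = 100 + j3.768 Ω = 100.1∠2.2° Ω.

Z = 100 + j3.768 Ω = 100.1∠2.2° Ω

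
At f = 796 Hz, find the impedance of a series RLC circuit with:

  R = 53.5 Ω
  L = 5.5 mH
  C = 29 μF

Step 1 — Angular frequency: ω = 2π·f = 2π·796 = 5001 rad/s.
Step 2 — Component impedances:
  R: Z = R = 53.5 Ω
  L: Z = jωL = j·5001·0.0055 = 0 + j27.51 Ω
  C: Z = 1/(jωC) = -j/(ω·C) = 0 - j6.895 Ω
Step 3 — Series combination: Z_total = R + L + C = 53.5 + j20.61 Ω = 57.33∠21.1° Ω.

Z = 53.5 + j20.61 Ω = 57.33∠21.1° Ω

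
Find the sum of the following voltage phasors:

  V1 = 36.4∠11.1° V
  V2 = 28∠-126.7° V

Step 1 — Convert each phasor to rectangular form:
  V1 = 36.4·(cos(11.1°) + j·sin(11.1°)) = 35.72 + j7.008 V
  V2 = 28·(cos(-126.7°) + j·sin(-126.7°)) = -16.73 - j22.45 V
Step 2 — Sum components: V_total = 18.99 - j15.44 V.
Step 3 — Convert to polar: |V_total| = 24.47 V, ∠V_total = -39.1°.

V_total = 24.47∠-39.1° V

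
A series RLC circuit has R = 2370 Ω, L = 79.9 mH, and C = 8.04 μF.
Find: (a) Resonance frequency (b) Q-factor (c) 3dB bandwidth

Step 1 — Resonance: ω₀ = 1/√(LC) = 1/√(0.0799·8.04e-06) = 1248 rad/s.
Step 2 — f₀ = ω₀/(2π) = 198.6 Hz.
Step 3 — Series Q: Q = ω₀L/R = 1248·0.0799/2370 = 0.04206.
Step 4 — Bandwidth: Δω = ω₀/Q = 2.966e+04 rad/s; BW = Δω/(2π) = 4721 Hz.

(a) f₀ = 198.6 Hz  (b) Q = 0.04206  (c) BW = 4721 Hz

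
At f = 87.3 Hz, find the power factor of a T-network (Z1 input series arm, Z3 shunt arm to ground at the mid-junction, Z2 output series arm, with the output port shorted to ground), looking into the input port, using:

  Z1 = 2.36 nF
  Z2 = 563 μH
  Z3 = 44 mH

Step 1 — Angular frequency: ω = 2π·f = 2π·87.3 = 548.5 rad/s.
Step 2 — Component impedances:
  Z1: Z = 1/(jωC) = -j/(ω·C) = 0 - j7.725e+05 Ω
  Z2: Z = jωL = j·548.5·0.000563 = 0 + j0.3088 Ω
  Z3: Z = jωL = j·548.5·0.044 = 0 + j24.13 Ω
Step 3 — With the output port shorted to ground, the output series arm Z2 runs from the junction to ground; the shunt arm Z3 also runs from the junction to ground. They appear in parallel: Z3 || Z2 = 0 + j0.3049 Ω.
Step 4 — Series with input arm Z1: Z_in = Z1 + (Z3 || Z2) = 0 - j7.725e+05 Ω = 7.725e+05∠-90.0° Ω.
Step 5 — Power factor: PF = cos(φ) = Re(Z)/|Z| = 0/7.725e+05 = 0.
Step 6 — Type: Im(Z) = -7.725e+05 ⇒ leading (phase φ = -90.0°).

PF = 0 (leading, φ = -90.0°)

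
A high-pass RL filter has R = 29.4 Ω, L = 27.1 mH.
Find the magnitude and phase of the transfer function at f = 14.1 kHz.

Step 1 — Angular frequency: ω = 2π·1.41e+04 = 8.859e+04 rad/s.
Step 2 — Transfer function: H(jω) = jωL/(R + jωL).
Step 3 — Numerator jωL = j·2401; denominator R + jωL = 29.4 + j2401.
Step 4 — H = 0.9999 + j0.01224.
Step 5 — Magnitude: |H| = 0.9999 (-0.0 dB); phase: φ = 0.7°.

|H| = 0.9999 (-0.0 dB), φ = 0.7°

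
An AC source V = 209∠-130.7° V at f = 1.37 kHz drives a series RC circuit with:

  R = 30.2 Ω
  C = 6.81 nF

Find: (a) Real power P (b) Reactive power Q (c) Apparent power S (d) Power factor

Step 1 — Angular frequency: ω = 2π·f = 2π·1370 = 8608 rad/s.
Step 2 — Component impedances:
  R: Z = R = 30.2 Ω
  C: Z = 1/(jωC) = -j/(ω·C) = 0 - j1.706e+04 Ω
Step 3 — Series combination: Z_total = R + C = 30.2 - j1.706e+04 Ω = 1.706e+04∠-89.9° Ω.
Step 4 — Source phasor: V = 209∠-130.7° V = -136.3 - j158.5 V.
Step 5 — Current: I = V / Z = 0.009274 - j0.008006 A = 0.01225∠-40.8° A.
Step 6 — Complex power: S = V·I* = 0.004533 - j2.561 VA.
Step 7 — Real power: P = Re(S) = 0.004533 W.
Step 8 — Reactive power: Q = Im(S) = -2.561 VAR.
Step 9 — Apparent power: |S| = 2.561 VA.
Step 10 — Power factor: PF = P/|S| = 0.00177 (leading).

(a) P = 0.004533 W  (b) Q = -2.561 VAR  (c) S = 2.561 VA  (d) PF = 0.00177 (leading)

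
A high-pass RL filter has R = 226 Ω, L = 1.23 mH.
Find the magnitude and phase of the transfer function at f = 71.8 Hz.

Step 1 — Angular frequency: ω = 2π·71.8 = 451.1 rad/s.
Step 2 — Transfer function: H(jω) = jωL/(R + jωL).
Step 3 — Numerator jωL = j·0.5549; denominator R + jωL = 226 + j0.5549.
Step 4 — H = 6.028e-06 + j0.002455.
Step 5 — Magnitude: |H| = 0.002455 (-52.2 dB); phase: φ = 89.9°.

|H| = 0.002455 (-52.2 dB), φ = 89.9°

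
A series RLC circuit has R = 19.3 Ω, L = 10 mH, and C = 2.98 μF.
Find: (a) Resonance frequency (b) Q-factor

Step 1 — Resonance condition Im(Z)=0 gives ω₀ = 1/√(LC).
Step 2 — ω₀ = 1/√(0.01·2.98e-06) = 5793 rad/s.
Step 3 — f₀ = ω₀/(2π) = 922 Hz.
Step 4 — Series Q: Q = ω₀L/R = 5793·0.01/19.3 = 3.001.

(a) f₀ = 922 Hz  (b) Q = 3.001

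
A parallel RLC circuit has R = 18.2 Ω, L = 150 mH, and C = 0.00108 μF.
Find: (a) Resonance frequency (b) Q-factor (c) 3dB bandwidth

Step 1 — Resonance: ω₀ = 1/√(LC) = 1/√(0.15·1.08e-09) = 7.857e+04 rad/s.
Step 2 — f₀ = ω₀/(2π) = 1.25e+04 Hz.
Step 3 — Parallel Q: Q = R/(ω₀L) = 18.2/(7.857e+04·0.15) = 0.001544.
Step 4 — Bandwidth: Δω = ω₀/Q = 5.088e+07 rad/s; BW = Δω/(2π) = 8.097e+06 Hz.

(a) f₀ = 1.25e+04 Hz  (b) Q = 0.001544  (c) BW = 8.097e+06 Hz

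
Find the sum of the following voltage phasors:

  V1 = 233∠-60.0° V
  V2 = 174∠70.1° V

Step 1 — Convert each phasor to rectangular form:
  V1 = 233·(cos(-60.0°) + j·sin(-60.0°)) = 116.5 - j201.8 V
  V2 = 174·(cos(70.1°) + j·sin(70.1°)) = 59.23 + j163.6 V
Step 2 — Sum components: V_total = 175.7 - j38.17 V.
Step 3 — Convert to polar: |V_total| = 179.8 V, ∠V_total = -12.3°.

V_total = 179.8∠-12.3° V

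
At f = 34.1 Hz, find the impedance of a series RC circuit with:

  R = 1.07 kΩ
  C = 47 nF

Step 1 — Angular frequency: ω = 2π·f = 2π·34.1 = 214.3 rad/s.
Step 2 — Component impedances:
  R: Z = R = 1070 Ω
  C: Z = 1/(jωC) = -j/(ω·C) = 0 - j9.93e+04 Ω
Step 3 — Series combination: Z_total = R + C = 1070 - j9.93e+04 Ω = 9.931e+04∠-89.4° Ω.

Z = 1070 - j9.93e+04 Ω = 9.931e+04∠-89.4° Ω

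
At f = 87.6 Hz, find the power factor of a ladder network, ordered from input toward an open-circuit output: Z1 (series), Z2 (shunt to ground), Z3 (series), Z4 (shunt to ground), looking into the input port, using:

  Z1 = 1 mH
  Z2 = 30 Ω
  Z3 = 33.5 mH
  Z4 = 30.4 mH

Step 1 — Angular frequency: ω = 2π·f = 2π·87.6 = 550.4 rad/s.
Step 2 — Component impedances:
  Z1: Z = jωL = j·550.4·0.001 = 0 + j0.5504 Ω
  Z2: Z = R = 30 Ω
  Z3: Z = jωL = j·550.4·0.0335 = 0 + j18.44 Ω
  Z4: Z = jωL = j·550.4·0.0304 = 0 + j16.73 Ω
Step 3 — Ladder network (open output): work backward from the far end, alternating series and parallel combinations. Z_in = 17.37 + j15.36 Ω = 23.19∠41.5° Ω.
Step 4 — Power factor: PF = cos(φ) = Re(Z)/|Z| = 17.37/23.19 = 0.749.
Step 5 — Type: Im(Z) = 15.36 ⇒ lagging (phase φ = 41.5°).

PF = 0.749 (lagging, φ = 41.5°)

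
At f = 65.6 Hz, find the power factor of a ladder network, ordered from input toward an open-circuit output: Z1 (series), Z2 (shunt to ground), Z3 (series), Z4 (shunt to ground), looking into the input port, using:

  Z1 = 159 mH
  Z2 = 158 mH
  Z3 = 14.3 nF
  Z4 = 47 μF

Step 1 — Angular frequency: ω = 2π·f = 2π·65.6 = 412.2 rad/s.
Step 2 — Component impedances:
  Z1: Z = jωL = j·412.2·0.159 = 0 + j65.54 Ω
  Z2: Z = jωL = j·412.2·0.158 = 0 + j65.12 Ω
  Z3: Z = 1/(jωC) = -j/(ω·C) = 0 - j1.697e+05 Ω
  Z4: Z = 1/(jωC) = -j/(ω·C) = 0 - j51.62 Ω
Step 3 — Ladder network (open output): work backward from the far end, alternating series and parallel combinations. Z_in = 0 + j130.7 Ω = 130.7∠90.0° Ω.
Step 4 — Power factor: PF = cos(φ) = Re(Z)/|Z| = 0/130.7 = 0.
Step 5 — Type: Im(Z) = 130.7 ⇒ lagging (phase φ = 90.0°).

PF = 0 (lagging, φ = 90.0°)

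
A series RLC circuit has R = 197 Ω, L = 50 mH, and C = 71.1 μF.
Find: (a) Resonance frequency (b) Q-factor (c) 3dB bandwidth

Step 1 — Resonance: ω₀ = 1/√(LC) = 1/√(0.05·7.11e-05) = 530.4 rad/s.
Step 2 — f₀ = ω₀/(2π) = 84.41 Hz.
Step 3 — Series Q: Q = ω₀L/R = 530.4·0.05/197 = 0.1346.
Step 4 — Bandwidth: Δω = ω₀/Q = 3940 rad/s; BW = Δω/(2π) = 627.1 Hz.

(a) f₀ = 84.41 Hz  (b) Q = 0.1346  (c) BW = 627.1 Hz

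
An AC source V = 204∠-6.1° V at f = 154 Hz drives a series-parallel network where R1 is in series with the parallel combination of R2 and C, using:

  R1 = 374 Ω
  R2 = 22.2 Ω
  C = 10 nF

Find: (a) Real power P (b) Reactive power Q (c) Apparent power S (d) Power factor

Step 1 — Angular frequency: ω = 2π·f = 2π·154 = 967.6 rad/s.
Step 2 — Component impedances:
  R1: Z = R = 374 Ω
  R2: Z = R = 22.2 Ω
  C: Z = 1/(jωC) = -j/(ω·C) = 0 - j1.033e+05 Ω
Step 3 — Parallel branch: R2 || C = 1/(1/R2 + 1/C) = 22.2 - j0.004769 Ω.
Step 4 — Series with R1: Z_total = R1 + (R2 || C) = 396.2 - j0.004769 Ω = 396.2∠-0.0° Ω.
Step 5 — Source phasor: V = 204∠-6.1° V = 202.8 - j21.68 V.
Step 6 — Current: I = V / Z = 0.512 - j0.05471 A = 0.5149∠-6.1° A.
Step 7 — Complex power: S = V·I* = 105 - j0.001264 VA.
Step 8 — Real power: P = Re(S) = 105 W.
Step 9 — Reactive power: Q = Im(S) = -0.001264 VAR.
Step 10 — Apparent power: |S| = 105 VA.
Step 11 — Power factor: PF = P/|S| = 1 (leading).

(a) P = 105 W  (b) Q = -0.001264 VAR  (c) S = 105 VA  (d) PF = 1 (leading)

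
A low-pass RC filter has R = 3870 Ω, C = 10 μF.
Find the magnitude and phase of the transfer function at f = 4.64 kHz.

Step 1 — Angular frequency: ω = 2π·4640 = 2.915e+04 rad/s.
Step 2 — Transfer function: H(jω) = 1/(1 + jωRC).
Step 3 — Denominator: 1 + jωRC = 1 + j·2.915e+04·3870·1e-05 = 1 + j1128.
Step 4 — H = 7.856e-07 - j0.0008863.
Step 5 — Magnitude: |H| = 0.0008863 (-61.0 dB); phase: φ = -89.9°.

|H| = 0.0008863 (-61.0 dB), φ = -89.9°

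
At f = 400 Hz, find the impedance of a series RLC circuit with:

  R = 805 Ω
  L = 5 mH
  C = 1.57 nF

Step 1 — Angular frequency: ω = 2π·f = 2π·400 = 2513 rad/s.
Step 2 — Component impedances:
  R: Z = R = 805 Ω
  L: Z = jωL = j·2513·0.005 = 0 + j12.57 Ω
  C: Z = 1/(jωC) = -j/(ω·C) = 0 - j2.534e+05 Ω
Step 3 — Series combination: Z_total = R + L + C = 805 - j2.534e+05 Ω = 2.534e+05∠-89.8° Ω.

Z = 805 - j2.534e+05 Ω = 2.534e+05∠-89.8° Ω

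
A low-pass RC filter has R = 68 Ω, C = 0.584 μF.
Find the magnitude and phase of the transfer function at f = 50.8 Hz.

Step 1 — Angular frequency: ω = 2π·50.8 = 319.2 rad/s.
Step 2 — Transfer function: H(jω) = 1/(1 + jωRC).
Step 3 — Denominator: 1 + jωRC = 1 + j·319.2·68·5.84e-07 = 1 + j0.01268.
Step 4 — H = 0.9998 - j0.01267.
Step 5 — Magnitude: |H| = 0.9999 (-0.0 dB); phase: φ = -0.7°.

|H| = 0.9999 (-0.0 dB), φ = -0.7°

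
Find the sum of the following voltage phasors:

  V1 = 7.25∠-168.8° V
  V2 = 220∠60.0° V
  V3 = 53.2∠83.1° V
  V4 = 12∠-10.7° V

Step 1 — Convert each phasor to rectangular form:
  V1 = 7.25·(cos(-168.8°) + j·sin(-168.8°)) = -7.112 - j1.408 V
  V2 = 220·(cos(60.0°) + j·sin(60.0°)) = 110 + j190.5 V
  V3 = 53.2·(cos(83.1°) + j·sin(83.1°)) = 6.391 + j52.81 V
  V4 = 12·(cos(-10.7°) + j·sin(-10.7°)) = 11.79 - j2.228 V
Step 2 — Sum components: V_total = 121.1 + j239.7 V.
Step 3 — Convert to polar: |V_total| = 268.5 V, ∠V_total = 63.2°.

V_total = 268.5∠63.2° V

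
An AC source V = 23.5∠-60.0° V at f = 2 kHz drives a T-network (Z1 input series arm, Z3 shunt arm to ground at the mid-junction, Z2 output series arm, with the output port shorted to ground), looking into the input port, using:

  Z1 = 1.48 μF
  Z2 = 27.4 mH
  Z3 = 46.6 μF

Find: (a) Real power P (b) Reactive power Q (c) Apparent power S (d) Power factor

Step 1 — Angular frequency: ω = 2π·f = 2π·2000 = 1.257e+04 rad/s.
Step 2 — Component impedances:
  Z1: Z = 1/(jωC) = -j/(ω·C) = 0 - j53.77 Ω
  Z2: Z = jωL = j·1.257e+04·0.0274 = 0 + j344.3 Ω
  Z3: Z = 1/(jωC) = -j/(ω·C) = 0 - j1.708 Ω
Step 3 — With the output port shorted to ground, the output series arm Z2 runs from the junction to ground; the shunt arm Z3 also runs from the junction to ground. They appear in parallel: Z3 || Z2 = 0 - j1.716 Ω.
Step 4 — Series with input arm Z1: Z_in = Z1 + (Z3 || Z2) = 0 - j55.48 Ω = 55.48∠-90.0° Ω.
Step 5 — Source phasor: V = 23.5∠-60.0° V = 11.75 - j20.35 V.
Step 6 — Current: I = V / Z = 0.3668 + j0.2118 A = 0.4235∠30.0° A.
Step 7 — Complex power: S = V·I* = 0 - j9.953 VA.
Step 8 — Real power: P = Re(S) = 0 W.
Step 9 — Reactive power: Q = Im(S) = -9.953 VAR.
Step 10 — Apparent power: |S| = 9.953 VA.
Step 11 — Power factor: PF = P/|S| = 0 (leading).

(a) P = 0 W  (b) Q = -9.953 VAR  (c) S = 9.953 VA  (d) PF = 0 (leading)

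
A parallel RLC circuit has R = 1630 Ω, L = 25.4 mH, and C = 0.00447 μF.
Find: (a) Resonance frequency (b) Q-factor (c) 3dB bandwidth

Step 1 — Resonance: ω₀ = 1/√(LC) = 1/√(0.0254·4.47e-09) = 9.385e+04 rad/s.
Step 2 — f₀ = ω₀/(2π) = 1.494e+04 Hz.
Step 3 — Parallel Q: Q = R/(ω₀L) = 1630/(9.385e+04·0.0254) = 0.6838.
Step 4 — Bandwidth: Δω = ω₀/Q = 1.372e+05 rad/s; BW = Δω/(2π) = 2.184e+04 Hz.

(a) f₀ = 1.494e+04 Hz  (b) Q = 0.6838  (c) BW = 2.184e+04 Hz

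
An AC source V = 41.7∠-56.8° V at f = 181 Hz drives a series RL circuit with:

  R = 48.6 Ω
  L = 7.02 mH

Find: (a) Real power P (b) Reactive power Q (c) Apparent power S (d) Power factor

Step 1 — Angular frequency: ω = 2π·f = 2π·181 = 1137 rad/s.
Step 2 — Component impedances:
  R: Z = R = 48.6 Ω
  L: Z = jωL = j·1137·0.00702 = 0 + j7.984 Ω
Step 3 — Series combination: Z_total = R + L = 48.6 + j7.984 Ω = 49.25∠9.3° Ω.
Step 4 — Source phasor: V = 41.7∠-56.8° V = 22.83 - j34.89 V.
Step 5 — Current: I = V / Z = 0.3426 - j0.7742 A = 0.8467∠-66.1° A.
Step 6 — Complex power: S = V·I* = 34.84 + j5.723 VA.
Step 7 — Real power: P = Re(S) = 34.84 W.
Step 8 — Reactive power: Q = Im(S) = 5.723 VAR.
Step 9 — Apparent power: |S| = 35.31 VA.
Step 10 — Power factor: PF = P/|S| = 0.9868 (lagging).

(a) P = 34.84 W  (b) Q = 5.723 VAR  (c) S = 35.31 VA  (d) PF = 0.9868 (lagging)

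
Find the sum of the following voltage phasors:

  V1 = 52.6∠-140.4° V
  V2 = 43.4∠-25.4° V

Step 1 — Convert each phasor to rectangular form:
  V1 = 52.6·(cos(-140.4°) + j·sin(-140.4°)) = -40.53 - j33.53 V
  V2 = 43.4·(cos(-25.4°) + j·sin(-25.4°)) = 39.2 - j18.62 V
Step 2 — Sum components: V_total = -1.324 - j52.14 V.
Step 3 — Convert to polar: |V_total| = 52.16 V, ∠V_total = -91.5°.

V_total = 52.16∠-91.5° V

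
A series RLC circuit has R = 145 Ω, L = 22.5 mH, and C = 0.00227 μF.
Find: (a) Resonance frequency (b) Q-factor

Step 1 — Resonance condition Im(Z)=0 gives ω₀ = 1/√(LC).
Step 2 — ω₀ = 1/√(0.0225·2.27e-09) = 1.399e+05 rad/s.
Step 3 — f₀ = ω₀/(2π) = 2.227e+04 Hz.
Step 4 — Series Q: Q = ω₀L/R = 1.399e+05·0.0225/145 = 21.71.

(a) f₀ = 2.227e+04 Hz  (b) Q = 21.71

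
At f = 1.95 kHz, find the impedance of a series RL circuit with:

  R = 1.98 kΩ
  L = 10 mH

Step 1 — Angular frequency: ω = 2π·f = 2π·1950 = 1.225e+04 rad/s.
Step 2 — Component impedances:
  R: Z = R = 1980 Ω
  L: Z = jωL = j·1.225e+04·0.01 = 0 + j122.5 Ω
Step 3 — Series combination: Z_total = R + L = 1980 + j122.5 Ω = 1984∠3.5° Ω.

Z = 1980 + j122.5 Ω = 1984∠3.5° Ω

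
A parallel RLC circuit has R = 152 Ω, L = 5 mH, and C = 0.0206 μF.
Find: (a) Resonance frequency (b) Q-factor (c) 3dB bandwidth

Step 1 — Resonance: ω₀ = 1/√(LC) = 1/√(0.005·2.06e-08) = 9.853e+04 rad/s.
Step 2 — f₀ = ω₀/(2π) = 1.568e+04 Hz.
Step 3 — Parallel Q: Q = R/(ω₀L) = 152/(9.853e+04·0.005) = 0.3085.
Step 4 — Bandwidth: Δω = ω₀/Q = 3.194e+05 rad/s; BW = Δω/(2π) = 5.083e+04 Hz.

(a) f₀ = 1.568e+04 Hz  (b) Q = 0.3085  (c) BW = 5.083e+04 Hz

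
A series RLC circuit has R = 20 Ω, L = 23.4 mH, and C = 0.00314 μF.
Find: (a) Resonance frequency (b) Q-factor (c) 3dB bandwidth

Step 1 — Resonance: ω₀ = 1/√(LC) = 1/√(0.0234·3.14e-09) = 1.167e+05 rad/s.
Step 2 — f₀ = ω₀/(2π) = 1.857e+04 Hz.
Step 3 — Series Q: Q = ω₀L/R = 1.167e+05·0.0234/20 = 136.5.
Step 4 — Bandwidth: Δω = ω₀/Q = 854.7 rad/s; BW = Δω/(2π) = 136 Hz.

(a) f₀ = 1.857e+04 Hz  (b) Q = 136.5  (c) BW = 136 Hz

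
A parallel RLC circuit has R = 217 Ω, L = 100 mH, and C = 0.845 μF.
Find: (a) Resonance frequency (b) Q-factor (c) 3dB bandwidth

Step 1 — Resonance: ω₀ = 1/√(LC) = 1/√(0.1·8.45e-07) = 3440 rad/s.
Step 2 — f₀ = ω₀/(2π) = 547.5 Hz.
Step 3 — Parallel Q: Q = R/(ω₀L) = 217/(3440·0.1) = 0.6308.
Step 4 — Bandwidth: Δω = ω₀/Q = 5454 rad/s; BW = Δω/(2π) = 868 Hz.

(a) f₀ = 547.5 Hz  (b) Q = 0.6308  (c) BW = 868 Hz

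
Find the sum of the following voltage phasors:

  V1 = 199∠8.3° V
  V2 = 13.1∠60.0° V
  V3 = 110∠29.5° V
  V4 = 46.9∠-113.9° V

Step 1 — Convert each phasor to rectangular form:
  V1 = 199·(cos(8.3°) + j·sin(8.3°)) = 196.9 + j28.73 V
  V2 = 13.1·(cos(60.0°) + j·sin(60.0°)) = 6.55 + j11.34 V
  V3 = 110·(cos(29.5°) + j·sin(29.5°)) = 95.74 + j54.17 V
  V4 = 46.9·(cos(-113.9°) + j·sin(-113.9°)) = -19 - j42.88 V
Step 2 — Sum components: V_total = 280.2 + j51.36 V.
Step 3 — Convert to polar: |V_total| = 284.9 V, ∠V_total = 10.4°.

V_total = 284.9∠10.4° V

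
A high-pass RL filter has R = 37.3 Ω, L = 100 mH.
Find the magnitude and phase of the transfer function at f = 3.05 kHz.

Step 1 — Angular frequency: ω = 2π·3050 = 1.916e+04 rad/s.
Step 2 — Transfer function: H(jω) = jωL/(R + jωL).
Step 3 — Numerator jωL = j·1916; denominator R + jωL = 37.3 + j1916.
Step 4 — H = 0.9996 + j0.01946.
Step 5 — Magnitude: |H| = 0.9998 (-0.0 dB); phase: φ = 1.1°.

|H| = 0.9998 (-0.0 dB), φ = 1.1°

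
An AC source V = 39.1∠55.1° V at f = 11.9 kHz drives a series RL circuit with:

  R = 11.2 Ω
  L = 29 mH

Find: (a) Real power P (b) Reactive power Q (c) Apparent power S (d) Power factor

Step 1 — Angular frequency: ω = 2π·f = 2π·1.19e+04 = 7.477e+04 rad/s.
Step 2 — Component impedances:
  R: Z = R = 11.2 Ω
  L: Z = jωL = j·7.477e+04·0.029 = 0 + j2168 Ω
Step 3 — Series combination: Z_total = R + L = 11.2 + j2168 Ω = 2168∠89.7° Ω.
Step 4 — Source phasor: V = 39.1∠55.1° V = 22.37 + j32.07 V.
Step 5 — Current: I = V / Z = 0.01484 - j0.01024 A = 0.01803∠-34.6° A.
Step 6 — Complex power: S = V·I* = 0.003642 + j0.705 VA.
Step 7 — Real power: P = Re(S) = 0.003642 W.
Step 8 — Reactive power: Q = Im(S) = 0.705 VAR.
Step 9 — Apparent power: |S| = 0.7051 VA.
Step 10 — Power factor: PF = P/|S| = 0.005165 (lagging).

(a) P = 0.003642 W  (b) Q = 0.705 VAR  (c) S = 0.7051 VA  (d) PF = 0.005165 (lagging)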